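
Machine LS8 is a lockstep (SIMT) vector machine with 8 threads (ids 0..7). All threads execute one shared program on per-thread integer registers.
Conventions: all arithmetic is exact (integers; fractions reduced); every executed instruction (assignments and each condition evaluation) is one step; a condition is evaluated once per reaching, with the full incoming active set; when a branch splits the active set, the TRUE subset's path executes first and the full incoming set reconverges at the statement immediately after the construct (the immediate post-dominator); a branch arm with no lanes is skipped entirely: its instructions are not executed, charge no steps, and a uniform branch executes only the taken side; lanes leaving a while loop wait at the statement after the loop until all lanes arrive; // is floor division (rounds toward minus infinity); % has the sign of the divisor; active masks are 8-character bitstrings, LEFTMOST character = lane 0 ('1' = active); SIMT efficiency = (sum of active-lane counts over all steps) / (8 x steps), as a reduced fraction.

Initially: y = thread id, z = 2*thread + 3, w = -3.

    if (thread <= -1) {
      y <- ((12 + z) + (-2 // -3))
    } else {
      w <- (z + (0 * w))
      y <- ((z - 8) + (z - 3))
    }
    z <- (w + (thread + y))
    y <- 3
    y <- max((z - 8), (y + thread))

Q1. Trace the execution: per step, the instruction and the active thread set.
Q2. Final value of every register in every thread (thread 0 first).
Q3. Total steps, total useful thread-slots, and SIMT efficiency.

step 0: eval (thread <= -1)          11111111
step 1: w <- (z + (0 * w))           11111111
step 2: y <- ((z - 8) + (z - 3))     11111111
step 3: z <- (w + (thread + y))      11111111
step 4: y <- 3                       11111111
step 5: y <- max((z - 8), (y + thread)) 11111111

Answer: 6 steps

y: 3,4,5,11,18,25,32,39
z: -2,5,12,19,26,33,40,47
w: 3,5,7,9,11,13,15,17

steps = 6; useful = 48; efficiency = 48/48 = 1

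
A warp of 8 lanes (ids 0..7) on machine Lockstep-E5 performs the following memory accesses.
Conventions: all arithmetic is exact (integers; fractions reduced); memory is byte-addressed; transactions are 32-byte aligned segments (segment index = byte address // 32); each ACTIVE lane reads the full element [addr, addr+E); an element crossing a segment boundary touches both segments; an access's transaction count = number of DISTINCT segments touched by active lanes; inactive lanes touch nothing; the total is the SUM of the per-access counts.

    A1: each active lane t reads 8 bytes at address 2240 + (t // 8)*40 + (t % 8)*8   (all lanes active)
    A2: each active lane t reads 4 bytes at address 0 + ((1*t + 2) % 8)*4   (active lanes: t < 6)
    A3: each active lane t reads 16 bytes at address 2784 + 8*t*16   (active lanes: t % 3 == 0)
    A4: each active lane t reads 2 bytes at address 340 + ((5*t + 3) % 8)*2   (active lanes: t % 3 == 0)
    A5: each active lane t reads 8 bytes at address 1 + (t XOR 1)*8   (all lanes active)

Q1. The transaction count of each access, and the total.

A1: 2 transactions
A2: 1 transaction
A3: 3 transactions
A4: 1 transaction
A5: 3 transactions

Answer: 2,1,3,1,3; total 10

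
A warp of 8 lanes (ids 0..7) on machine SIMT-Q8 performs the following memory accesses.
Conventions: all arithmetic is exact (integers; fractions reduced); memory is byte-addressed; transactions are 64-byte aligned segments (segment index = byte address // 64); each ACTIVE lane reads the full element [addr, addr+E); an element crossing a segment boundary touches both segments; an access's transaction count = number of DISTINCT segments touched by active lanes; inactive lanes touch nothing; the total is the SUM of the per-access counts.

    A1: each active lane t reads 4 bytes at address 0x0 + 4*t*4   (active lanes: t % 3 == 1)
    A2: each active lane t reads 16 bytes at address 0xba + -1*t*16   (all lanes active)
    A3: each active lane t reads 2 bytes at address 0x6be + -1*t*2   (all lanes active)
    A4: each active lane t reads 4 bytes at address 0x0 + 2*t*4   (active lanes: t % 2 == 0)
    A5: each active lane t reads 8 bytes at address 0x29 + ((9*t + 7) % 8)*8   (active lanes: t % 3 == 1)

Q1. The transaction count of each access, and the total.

A1: 2 transactions
A2: 3 transactions
A3: 1 transaction
A4: 1 transaction
A5: 2 transactions

Answer: 2,3,1,1,2; total 9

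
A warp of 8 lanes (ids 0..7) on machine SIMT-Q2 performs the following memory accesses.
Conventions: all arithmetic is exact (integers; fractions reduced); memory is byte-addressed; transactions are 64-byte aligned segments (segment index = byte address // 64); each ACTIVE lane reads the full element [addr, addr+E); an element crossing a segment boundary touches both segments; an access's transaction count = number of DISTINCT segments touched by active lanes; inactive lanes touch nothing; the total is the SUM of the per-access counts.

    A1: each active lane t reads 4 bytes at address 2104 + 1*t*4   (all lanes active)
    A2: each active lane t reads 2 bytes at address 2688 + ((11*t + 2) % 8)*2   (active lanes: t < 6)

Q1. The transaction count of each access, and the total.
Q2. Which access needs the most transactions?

A1: 2 transactions
A2: 1 transaction

Answer: 2,1; total 3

Answer: A1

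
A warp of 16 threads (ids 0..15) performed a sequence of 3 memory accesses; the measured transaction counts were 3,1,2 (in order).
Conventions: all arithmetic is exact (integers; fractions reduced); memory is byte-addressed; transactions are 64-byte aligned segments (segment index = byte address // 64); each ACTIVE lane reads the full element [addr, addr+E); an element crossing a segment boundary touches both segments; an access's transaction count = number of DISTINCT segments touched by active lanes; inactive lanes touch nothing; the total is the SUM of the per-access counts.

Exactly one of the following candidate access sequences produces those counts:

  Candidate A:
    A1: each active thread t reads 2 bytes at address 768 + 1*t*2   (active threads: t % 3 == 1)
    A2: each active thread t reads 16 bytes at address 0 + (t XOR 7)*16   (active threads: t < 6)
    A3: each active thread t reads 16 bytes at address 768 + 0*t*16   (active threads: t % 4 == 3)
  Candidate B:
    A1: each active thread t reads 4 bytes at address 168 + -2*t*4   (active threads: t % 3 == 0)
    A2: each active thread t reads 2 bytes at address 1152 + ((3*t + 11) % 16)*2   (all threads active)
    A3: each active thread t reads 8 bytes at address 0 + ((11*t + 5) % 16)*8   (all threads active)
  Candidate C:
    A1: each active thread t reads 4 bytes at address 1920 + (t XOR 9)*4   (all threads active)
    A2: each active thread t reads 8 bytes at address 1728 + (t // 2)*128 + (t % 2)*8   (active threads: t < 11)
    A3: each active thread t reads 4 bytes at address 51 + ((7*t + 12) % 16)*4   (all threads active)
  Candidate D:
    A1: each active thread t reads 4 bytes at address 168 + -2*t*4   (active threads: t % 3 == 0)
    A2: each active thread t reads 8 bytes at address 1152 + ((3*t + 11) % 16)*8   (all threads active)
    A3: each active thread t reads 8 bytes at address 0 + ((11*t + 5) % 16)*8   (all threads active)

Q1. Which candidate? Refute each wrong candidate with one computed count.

A: A1 gives 1 transaction, not 3
C: A1 gives 1 transaction, not 3
D: A2 gives 2 transactions, not 1
B: all counts match (3,1,2)

Answer: B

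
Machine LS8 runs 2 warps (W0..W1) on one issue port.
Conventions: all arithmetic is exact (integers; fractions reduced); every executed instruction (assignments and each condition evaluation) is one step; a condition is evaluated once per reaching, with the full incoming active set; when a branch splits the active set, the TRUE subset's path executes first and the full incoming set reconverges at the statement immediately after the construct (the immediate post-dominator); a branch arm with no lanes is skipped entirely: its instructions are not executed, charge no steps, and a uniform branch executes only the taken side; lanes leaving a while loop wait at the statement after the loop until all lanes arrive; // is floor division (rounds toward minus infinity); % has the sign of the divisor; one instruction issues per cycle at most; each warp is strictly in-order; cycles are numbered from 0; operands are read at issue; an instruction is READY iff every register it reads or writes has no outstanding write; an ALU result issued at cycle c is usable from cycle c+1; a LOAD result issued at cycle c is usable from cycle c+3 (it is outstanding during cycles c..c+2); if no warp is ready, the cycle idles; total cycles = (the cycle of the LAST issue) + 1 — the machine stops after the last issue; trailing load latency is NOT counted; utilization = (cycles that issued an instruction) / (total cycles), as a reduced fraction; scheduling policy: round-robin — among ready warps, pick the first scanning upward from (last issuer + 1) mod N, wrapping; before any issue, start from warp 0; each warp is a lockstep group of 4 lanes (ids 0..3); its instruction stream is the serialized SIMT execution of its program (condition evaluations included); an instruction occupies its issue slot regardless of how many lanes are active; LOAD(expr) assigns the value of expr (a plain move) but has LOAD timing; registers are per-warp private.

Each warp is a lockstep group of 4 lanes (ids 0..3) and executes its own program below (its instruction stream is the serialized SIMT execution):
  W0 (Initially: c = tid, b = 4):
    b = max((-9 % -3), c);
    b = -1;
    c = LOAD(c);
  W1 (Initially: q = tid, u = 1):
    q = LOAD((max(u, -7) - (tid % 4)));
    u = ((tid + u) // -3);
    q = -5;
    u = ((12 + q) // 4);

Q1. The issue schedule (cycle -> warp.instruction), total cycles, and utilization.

cycle 0: W0.I0
cycle 1: W1.I0
cycle 2: W0.I1
cycle 3: W1.I1
cycle 4: W0.I2
cycle 5: W1.I2
cycle 6: W1.I3

Answer: 7 cycles, utilization 1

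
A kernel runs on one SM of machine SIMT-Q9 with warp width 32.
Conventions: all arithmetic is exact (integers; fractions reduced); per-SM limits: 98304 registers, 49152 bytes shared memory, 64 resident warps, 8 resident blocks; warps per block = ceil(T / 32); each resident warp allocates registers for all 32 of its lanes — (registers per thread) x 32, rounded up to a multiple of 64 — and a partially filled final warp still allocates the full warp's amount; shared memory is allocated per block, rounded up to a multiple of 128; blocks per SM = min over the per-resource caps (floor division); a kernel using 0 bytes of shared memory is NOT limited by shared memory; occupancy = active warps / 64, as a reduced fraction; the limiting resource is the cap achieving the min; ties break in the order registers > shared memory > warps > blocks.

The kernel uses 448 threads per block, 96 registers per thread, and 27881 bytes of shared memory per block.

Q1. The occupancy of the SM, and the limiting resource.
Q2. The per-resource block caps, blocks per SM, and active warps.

Answer: occupancy 7/32, limited by shared memory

registers: 2 blocks
shared memory: 1 block
warps: 4 blocks
blocks: 8 blocks

Answer: 1 block, 14 active warps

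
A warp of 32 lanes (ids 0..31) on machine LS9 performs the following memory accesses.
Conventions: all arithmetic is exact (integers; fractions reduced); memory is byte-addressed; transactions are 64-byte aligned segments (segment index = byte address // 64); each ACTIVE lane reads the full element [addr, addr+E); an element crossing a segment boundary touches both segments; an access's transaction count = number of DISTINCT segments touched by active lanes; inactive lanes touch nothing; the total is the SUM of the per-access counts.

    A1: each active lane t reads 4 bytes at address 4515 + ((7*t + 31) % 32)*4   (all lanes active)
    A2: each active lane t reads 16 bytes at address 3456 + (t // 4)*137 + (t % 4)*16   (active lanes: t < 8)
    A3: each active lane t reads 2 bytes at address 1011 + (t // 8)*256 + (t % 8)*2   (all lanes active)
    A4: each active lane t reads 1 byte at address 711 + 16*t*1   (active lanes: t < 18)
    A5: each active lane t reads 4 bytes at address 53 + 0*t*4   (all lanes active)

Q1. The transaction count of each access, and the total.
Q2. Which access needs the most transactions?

A1: 3 transactions
A2: 3 transactions
A3: 8 transactions
A4: 5 transactions
A5: 1 transaction

Answer: 3,3,8,5,1; total 20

Answer: A3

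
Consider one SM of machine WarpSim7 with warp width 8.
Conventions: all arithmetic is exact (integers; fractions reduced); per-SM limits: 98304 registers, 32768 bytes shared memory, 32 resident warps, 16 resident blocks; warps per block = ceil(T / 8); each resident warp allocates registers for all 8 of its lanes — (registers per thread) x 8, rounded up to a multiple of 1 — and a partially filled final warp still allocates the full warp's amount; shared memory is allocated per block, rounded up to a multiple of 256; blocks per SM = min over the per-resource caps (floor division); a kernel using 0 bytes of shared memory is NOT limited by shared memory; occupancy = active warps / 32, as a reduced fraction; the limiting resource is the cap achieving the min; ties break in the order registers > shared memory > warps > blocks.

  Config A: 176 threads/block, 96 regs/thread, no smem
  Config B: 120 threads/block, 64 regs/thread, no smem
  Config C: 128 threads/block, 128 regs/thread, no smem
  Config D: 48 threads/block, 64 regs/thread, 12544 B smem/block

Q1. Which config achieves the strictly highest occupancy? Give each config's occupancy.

occupancies: A 11/16, B 15/16, C 1, D 3/8

Answer: C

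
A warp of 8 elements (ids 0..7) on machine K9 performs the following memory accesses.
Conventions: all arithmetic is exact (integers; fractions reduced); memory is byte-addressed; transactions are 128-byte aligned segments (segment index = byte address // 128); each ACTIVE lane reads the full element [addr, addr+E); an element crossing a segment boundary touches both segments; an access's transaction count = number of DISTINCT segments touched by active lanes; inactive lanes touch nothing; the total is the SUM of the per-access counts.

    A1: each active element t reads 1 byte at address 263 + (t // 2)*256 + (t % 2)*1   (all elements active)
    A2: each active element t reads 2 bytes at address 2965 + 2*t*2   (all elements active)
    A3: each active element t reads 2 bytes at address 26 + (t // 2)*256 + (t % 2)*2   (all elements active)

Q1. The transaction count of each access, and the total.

A1: 4 transactions
A2: 1 transaction
A3: 4 transactions

Answer: 4,1,4; total 9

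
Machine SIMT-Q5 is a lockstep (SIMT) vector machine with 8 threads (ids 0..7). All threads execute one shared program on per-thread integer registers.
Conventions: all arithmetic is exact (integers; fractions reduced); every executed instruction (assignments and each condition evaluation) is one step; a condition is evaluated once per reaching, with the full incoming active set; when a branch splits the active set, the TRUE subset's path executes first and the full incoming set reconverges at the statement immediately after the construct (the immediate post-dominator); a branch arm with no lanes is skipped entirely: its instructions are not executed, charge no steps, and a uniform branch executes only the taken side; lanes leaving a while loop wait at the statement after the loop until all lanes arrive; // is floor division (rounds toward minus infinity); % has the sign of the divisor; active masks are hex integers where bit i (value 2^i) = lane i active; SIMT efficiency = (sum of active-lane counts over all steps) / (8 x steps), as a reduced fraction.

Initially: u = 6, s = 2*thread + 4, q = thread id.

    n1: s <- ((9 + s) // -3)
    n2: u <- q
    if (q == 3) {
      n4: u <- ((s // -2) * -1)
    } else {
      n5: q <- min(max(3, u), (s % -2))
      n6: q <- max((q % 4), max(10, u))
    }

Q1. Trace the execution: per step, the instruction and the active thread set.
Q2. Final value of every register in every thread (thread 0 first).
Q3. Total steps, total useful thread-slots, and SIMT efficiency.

step 0: s <- ((9 + s) // -3)         0xff
step 1: u <- q                       0xff
step 2: eval (q == 3)                0xff
step 3: u <- ((s // -2) * -1)        0x08
step 4: q <- min(max(3, u), (s % -2)) 0xf7
step 5: q <- max((q % 4), max(10, u)) 0xf7

Answer: 6 steps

u: 0,1,2,-3,4,5,6,7
s: -5,-5,-6,-7,-7,-8,-9,-9
q: 10,10,10,3,10,10,10,10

steps = 6; useful = 39; efficiency = 39/48 = 13/16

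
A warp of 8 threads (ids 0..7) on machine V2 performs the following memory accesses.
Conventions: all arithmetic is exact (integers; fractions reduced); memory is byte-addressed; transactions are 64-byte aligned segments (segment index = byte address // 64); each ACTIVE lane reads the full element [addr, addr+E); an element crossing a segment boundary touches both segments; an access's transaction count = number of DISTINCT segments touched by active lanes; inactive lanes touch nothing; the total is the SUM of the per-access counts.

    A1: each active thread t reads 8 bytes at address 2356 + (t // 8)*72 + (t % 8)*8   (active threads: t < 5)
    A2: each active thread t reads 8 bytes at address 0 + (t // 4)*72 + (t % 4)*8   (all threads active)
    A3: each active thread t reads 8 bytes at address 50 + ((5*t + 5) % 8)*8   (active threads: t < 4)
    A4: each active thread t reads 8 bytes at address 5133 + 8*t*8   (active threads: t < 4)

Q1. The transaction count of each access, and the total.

A1: 2 transactions
A2: 2 transactions
A3: 1 transaction
A4: 4 transactions

Answer: 2,2,1,4; total 9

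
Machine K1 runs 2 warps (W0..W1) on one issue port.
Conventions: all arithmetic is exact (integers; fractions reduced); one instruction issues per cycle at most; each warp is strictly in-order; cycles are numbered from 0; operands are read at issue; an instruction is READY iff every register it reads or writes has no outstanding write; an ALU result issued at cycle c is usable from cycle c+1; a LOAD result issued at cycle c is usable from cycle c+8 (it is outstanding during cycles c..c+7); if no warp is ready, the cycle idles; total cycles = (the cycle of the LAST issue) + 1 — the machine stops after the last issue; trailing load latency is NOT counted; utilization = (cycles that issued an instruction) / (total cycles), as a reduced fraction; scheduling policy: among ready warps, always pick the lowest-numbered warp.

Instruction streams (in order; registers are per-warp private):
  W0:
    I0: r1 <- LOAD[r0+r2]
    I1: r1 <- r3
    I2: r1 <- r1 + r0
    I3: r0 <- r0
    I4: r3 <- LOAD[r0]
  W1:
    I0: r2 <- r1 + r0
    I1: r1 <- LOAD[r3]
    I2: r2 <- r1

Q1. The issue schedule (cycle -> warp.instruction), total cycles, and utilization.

cycle 0: W0.I0
cycle 1: W1.I0
cycle 2: W1.I1
cycle 3: idle
cycle 4: idle
cycle 5: idle
cycle 6: idle
cycle 7: idle
cycle 8: W0.I1
cycle 9: W0.I2
cycle 10: W0.I3
cycle 11: W0.I4
cycle 12: W1.I2

Answer: 13 cycles, utilization 8/13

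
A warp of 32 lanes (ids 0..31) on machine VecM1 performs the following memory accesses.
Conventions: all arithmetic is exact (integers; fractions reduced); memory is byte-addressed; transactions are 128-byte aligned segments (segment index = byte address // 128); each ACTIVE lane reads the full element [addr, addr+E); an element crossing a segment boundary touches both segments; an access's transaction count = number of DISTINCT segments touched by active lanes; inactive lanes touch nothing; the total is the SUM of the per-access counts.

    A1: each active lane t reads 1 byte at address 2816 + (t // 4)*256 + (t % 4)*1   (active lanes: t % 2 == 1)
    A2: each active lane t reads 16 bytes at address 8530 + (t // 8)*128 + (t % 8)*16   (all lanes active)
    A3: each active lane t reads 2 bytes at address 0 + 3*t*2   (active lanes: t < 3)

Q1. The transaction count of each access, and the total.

A1: 8 transactions
A2: 5 transactions
A3: 1 transaction

Answer: 8,5,1; total 14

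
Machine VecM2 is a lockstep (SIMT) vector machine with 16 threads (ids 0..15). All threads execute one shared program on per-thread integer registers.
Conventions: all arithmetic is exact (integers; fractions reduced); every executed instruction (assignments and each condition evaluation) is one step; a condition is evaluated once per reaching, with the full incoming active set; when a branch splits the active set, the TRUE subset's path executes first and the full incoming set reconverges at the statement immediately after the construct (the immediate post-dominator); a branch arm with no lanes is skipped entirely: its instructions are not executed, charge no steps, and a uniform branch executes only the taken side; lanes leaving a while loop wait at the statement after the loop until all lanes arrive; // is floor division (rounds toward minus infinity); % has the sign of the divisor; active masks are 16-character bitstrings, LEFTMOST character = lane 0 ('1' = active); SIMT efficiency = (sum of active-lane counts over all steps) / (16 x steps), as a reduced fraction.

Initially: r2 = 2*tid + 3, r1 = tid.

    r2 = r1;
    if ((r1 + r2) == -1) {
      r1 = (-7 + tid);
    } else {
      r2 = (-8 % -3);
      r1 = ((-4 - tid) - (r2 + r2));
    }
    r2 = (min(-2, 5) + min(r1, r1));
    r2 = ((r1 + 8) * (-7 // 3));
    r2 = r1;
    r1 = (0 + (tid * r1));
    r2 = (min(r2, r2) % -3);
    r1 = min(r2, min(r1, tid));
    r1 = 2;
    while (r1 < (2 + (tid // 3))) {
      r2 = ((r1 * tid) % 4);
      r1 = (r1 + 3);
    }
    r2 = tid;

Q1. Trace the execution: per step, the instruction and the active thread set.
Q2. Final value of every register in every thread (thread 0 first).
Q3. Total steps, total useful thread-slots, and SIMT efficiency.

step 0: r2 <- r1                     1111111111111111
step 1: eval ((r1 + r2) == -1)       1111111111111111
step 2: r2 <- (-8 % -3)              1111111111111111
step 3: r1 <- ((-4 - tid) - (r2 + r2)) 1111111111111111
step 4: r2 <- (min(-2, 5) + min(r1, r1)) 1111111111111111
step 5: r2 <- ((r1 + 8) * (-7 // 3)) 1111111111111111
step 6: r2 <- r1                     1111111111111111
step 7: r1 <- (0 + (tid * r1))       1111111111111111
step 8: r2 <- (min(r2, r2) % -3)     1111111111111111
step 9: r1 <- min(r2, min(r1, tid))  1111111111111111
step 10: r1 <- 2                      1111111111111111
step 11: eval (r1 < (2 + (tid // 3))) 1111111111111111
step 12: r2 <- ((r1 * tid) % 4)       0001111111111111
step 13: r1 <- (r1 + 3)               0001111111111111
step 14: eval (r1 < (2 + (tid // 3))) 0001111111111111
step 15: r2 <- ((r1 * tid) % 4)       0000000000001111
step 16: r1 <- (r1 + 3)               0000000000001111
step 17: eval (r1 < (2 + (tid // 3))) 0000000000001111
step 18: r2 <- tid                    1111111111111111

Answer: 19 steps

r2: 0,1,2,3,4,5,6,7,8,9,10,11,12,13,14,15
r1: 2,2,2,5,5,5,5,5,5,5,5,5,8,8,8,8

steps = 19; useful = 259; efficiency = 259/304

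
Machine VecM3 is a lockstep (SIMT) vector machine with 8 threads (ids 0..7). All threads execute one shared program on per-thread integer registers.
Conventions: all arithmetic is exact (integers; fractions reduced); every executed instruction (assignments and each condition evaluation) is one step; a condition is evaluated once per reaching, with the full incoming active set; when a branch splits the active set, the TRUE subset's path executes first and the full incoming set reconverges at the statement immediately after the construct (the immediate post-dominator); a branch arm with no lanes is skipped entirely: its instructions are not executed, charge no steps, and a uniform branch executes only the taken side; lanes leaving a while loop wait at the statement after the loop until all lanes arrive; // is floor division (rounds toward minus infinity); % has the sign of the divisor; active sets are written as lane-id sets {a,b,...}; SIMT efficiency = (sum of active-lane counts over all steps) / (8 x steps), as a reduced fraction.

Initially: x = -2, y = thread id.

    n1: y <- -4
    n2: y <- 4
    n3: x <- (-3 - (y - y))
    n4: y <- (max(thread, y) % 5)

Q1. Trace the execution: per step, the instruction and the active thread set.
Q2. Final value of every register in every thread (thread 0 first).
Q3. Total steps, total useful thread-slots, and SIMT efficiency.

step 0: y <- -4                      {0,1,2,3,4,5,6,7}
step 1: y <- 4                       {0,1,2,3,4,5,6,7}
step 2: x <- (-3 - (y - y))          {0,1,2,3,4,5,6,7}
step 3: y <- (max(thread, y) % 5)    {0,1,2,3,4,5,6,7}

Answer: 4 steps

x: -3,-3,-3,-3,-3,-3,-3,-3
y: 4,4,4,4,4,0,1,2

steps = 4; useful = 32; efficiency = 32/32 = 1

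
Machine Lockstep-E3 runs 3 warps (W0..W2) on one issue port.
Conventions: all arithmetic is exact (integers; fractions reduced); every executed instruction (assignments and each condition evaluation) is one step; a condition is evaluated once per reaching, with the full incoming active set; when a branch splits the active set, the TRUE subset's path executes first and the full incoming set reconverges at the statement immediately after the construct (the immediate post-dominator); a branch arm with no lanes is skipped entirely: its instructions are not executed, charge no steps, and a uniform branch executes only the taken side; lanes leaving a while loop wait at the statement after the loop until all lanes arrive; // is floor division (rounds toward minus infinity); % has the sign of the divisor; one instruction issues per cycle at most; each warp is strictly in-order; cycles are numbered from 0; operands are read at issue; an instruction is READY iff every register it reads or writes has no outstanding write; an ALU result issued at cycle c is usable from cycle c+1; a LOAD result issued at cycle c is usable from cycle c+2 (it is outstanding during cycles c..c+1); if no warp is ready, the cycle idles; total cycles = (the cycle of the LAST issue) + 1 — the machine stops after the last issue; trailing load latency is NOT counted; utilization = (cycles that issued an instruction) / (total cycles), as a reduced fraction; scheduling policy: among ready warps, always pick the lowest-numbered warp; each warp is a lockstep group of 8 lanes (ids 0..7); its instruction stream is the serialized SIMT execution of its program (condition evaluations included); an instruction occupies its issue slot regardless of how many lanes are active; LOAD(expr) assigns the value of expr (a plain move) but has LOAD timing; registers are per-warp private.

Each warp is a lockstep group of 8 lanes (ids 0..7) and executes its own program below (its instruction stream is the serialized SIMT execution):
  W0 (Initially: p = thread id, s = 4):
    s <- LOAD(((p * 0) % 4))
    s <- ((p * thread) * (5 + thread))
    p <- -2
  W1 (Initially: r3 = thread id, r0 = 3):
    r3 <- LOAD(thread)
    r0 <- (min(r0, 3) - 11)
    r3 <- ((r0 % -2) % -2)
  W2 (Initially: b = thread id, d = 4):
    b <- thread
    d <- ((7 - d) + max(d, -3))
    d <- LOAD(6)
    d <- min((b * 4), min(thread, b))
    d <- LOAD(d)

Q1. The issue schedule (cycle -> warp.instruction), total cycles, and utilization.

cycle 0: W0.I0
cycle 1: W1.I0
cycle 2: W0.I1
cycle 3: W0.I2
cycle 4: W1.I1
cycle 5: W1.I2
cycle 6: W2.I0
cycle 7: W2.I1
cycle 8: W2.I2
cycle 9: idle
cycle 10: W2.I3
cycle 11: W2.I4

Answer: 12 cycles, utilization 11/12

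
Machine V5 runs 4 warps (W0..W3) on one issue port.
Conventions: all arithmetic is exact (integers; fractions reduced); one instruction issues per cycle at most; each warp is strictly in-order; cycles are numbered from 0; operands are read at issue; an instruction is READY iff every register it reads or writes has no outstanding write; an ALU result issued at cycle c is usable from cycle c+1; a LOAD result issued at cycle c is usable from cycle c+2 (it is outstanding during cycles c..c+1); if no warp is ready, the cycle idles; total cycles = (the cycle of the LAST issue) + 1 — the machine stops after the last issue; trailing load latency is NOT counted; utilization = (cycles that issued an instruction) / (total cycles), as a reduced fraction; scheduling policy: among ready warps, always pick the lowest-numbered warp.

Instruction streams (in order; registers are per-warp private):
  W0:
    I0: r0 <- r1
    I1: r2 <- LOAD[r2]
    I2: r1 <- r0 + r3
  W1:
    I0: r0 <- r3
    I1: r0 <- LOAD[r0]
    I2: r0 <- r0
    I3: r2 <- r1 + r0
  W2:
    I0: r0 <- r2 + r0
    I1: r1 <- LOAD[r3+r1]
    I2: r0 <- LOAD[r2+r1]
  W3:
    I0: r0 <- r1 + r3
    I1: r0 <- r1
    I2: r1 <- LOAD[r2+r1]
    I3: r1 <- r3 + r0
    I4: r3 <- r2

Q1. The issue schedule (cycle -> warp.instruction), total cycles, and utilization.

cycle 0: W0.I0
cycle 1: W0.I1
cycle 2: W0.I2
cycle 3: W1.I0
cycle 4: W1.I1
cycle 5: W2.I0
cycle 6: W1.I2
cycle 7: W1.I3
cycle 8: W2.I1
cycle 9: W3.I0
cycle 10: W2.I2
cycle 11: W3.I1
cycle 12: W3.I2
cycle 13: idle
cycle 14: W3.I3
cycle 15: W3.I4

Answer: 16 cycles, utilization 15/16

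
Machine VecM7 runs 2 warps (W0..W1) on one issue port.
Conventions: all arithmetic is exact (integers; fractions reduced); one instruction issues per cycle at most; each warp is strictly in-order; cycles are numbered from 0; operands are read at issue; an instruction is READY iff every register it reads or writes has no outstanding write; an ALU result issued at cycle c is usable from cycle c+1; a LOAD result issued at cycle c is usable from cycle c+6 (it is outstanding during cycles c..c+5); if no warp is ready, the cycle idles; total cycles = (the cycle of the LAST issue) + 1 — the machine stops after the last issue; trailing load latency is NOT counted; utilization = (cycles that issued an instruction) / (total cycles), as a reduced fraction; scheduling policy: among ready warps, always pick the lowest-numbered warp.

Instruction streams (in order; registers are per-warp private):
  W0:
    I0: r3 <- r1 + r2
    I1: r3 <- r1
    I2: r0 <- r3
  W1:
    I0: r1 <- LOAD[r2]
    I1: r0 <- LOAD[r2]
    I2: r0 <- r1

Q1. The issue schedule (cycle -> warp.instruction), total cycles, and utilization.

cycle 0: W0.I0
cycle 1: W0.I1
cycle 2: W0.I2
cycle 3: W1.I0
cycle 4: W1.I1
cycle 5: idle
cycle 6: idle
cycle 7: idle
cycle 8: idle
cycle 9: idle
cycle 10: W1.I2

Answer: 11 cycles, utilization 6/11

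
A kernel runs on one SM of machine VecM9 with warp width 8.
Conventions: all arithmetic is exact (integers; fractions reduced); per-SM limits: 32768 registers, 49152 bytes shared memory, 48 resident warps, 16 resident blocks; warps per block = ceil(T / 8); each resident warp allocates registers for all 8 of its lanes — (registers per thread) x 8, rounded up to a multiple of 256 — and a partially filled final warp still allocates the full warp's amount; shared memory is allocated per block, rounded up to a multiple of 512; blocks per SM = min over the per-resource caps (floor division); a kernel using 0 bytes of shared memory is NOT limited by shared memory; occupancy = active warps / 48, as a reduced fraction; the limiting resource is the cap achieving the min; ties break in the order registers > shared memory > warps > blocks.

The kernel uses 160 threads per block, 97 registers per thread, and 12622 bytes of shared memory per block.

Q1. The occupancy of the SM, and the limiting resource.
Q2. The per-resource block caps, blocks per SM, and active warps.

Answer: occupancy 5/12, limited by registers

registers: 1 block
shared memory: 3 blocks
warps: 2 blocks
blocks: 16 blocks

Answer: 1 block, 20 active warps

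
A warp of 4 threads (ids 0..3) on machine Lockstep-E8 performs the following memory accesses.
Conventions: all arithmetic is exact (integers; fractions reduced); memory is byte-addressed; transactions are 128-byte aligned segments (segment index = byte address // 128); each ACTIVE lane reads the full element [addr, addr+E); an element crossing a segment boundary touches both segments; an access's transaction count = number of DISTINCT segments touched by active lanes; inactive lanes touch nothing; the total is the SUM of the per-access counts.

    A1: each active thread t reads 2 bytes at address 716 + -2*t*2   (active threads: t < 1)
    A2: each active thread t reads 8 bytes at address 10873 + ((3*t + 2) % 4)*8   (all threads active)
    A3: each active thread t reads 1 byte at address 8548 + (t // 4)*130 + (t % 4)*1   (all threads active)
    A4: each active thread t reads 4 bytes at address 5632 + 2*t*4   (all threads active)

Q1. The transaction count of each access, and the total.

A1: 1 transaction
A2: 2 transactions
A3: 1 transaction
A4: 1 transaction

Answer: 1,2,1,1; total 5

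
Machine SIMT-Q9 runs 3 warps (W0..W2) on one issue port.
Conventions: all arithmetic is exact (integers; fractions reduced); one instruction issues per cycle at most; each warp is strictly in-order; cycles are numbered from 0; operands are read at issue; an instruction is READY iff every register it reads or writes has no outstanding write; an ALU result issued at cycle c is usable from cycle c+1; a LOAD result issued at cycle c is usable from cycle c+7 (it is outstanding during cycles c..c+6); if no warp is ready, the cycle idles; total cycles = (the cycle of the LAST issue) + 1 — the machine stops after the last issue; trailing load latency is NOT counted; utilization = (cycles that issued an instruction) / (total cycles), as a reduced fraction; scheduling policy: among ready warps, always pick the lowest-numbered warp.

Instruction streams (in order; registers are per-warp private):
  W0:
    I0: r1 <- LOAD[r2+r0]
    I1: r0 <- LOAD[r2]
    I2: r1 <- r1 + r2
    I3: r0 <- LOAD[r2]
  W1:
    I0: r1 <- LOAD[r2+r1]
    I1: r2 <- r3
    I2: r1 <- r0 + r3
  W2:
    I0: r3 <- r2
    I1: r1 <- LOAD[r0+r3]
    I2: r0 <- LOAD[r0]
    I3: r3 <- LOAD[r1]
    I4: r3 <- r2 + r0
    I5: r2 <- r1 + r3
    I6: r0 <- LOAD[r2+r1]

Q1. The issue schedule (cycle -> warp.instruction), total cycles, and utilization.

cycle 0: W0.I0
cycle 1: W0.I1
cycle 2: W1.I0
cycle 3: W1.I1
cycle 4: W2.I0
cycle 5: W2.I1
cycle 6: W2.I2
cycle 7: W0.I2
cycle 8: W0.I3
cycle 9: W1.I2
cycle 10: idle
cycle 11: idle
cycle 12: W2.I3
cycle 13: idle
cycle 14: idle
cycle 15: idle
cycle 16: idle
cycle 17: idle
cycle 18: idle
cycle 19: W2.I4
cycle 20: W2.I5
cycle 21: W2.I6

Answer: 22 cycles, utilization 7/11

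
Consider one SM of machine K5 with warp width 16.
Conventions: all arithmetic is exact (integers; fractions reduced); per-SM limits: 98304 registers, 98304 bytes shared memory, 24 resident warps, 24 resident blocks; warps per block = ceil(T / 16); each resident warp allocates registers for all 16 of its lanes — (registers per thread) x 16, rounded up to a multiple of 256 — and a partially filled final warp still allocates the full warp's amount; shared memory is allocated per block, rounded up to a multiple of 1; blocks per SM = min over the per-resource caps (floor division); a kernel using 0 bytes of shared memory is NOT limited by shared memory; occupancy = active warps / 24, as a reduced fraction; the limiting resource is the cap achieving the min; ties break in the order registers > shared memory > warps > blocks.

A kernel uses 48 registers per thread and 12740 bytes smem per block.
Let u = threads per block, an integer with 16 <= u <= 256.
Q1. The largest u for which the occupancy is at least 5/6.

Answer: u = 192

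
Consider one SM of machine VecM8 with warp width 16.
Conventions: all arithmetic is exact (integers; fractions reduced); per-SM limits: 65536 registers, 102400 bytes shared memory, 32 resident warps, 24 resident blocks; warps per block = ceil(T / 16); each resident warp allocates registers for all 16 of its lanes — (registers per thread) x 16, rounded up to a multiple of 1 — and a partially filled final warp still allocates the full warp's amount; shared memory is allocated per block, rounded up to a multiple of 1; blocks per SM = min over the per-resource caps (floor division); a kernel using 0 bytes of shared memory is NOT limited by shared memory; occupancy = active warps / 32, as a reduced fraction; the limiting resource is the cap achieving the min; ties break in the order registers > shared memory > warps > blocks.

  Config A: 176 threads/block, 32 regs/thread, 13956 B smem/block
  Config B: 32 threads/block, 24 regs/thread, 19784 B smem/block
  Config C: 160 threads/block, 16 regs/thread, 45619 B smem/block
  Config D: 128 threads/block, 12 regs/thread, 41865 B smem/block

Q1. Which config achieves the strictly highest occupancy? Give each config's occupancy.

occupancies: A 11/16, B 5/16, C 5/8, D 1/2

Answer: A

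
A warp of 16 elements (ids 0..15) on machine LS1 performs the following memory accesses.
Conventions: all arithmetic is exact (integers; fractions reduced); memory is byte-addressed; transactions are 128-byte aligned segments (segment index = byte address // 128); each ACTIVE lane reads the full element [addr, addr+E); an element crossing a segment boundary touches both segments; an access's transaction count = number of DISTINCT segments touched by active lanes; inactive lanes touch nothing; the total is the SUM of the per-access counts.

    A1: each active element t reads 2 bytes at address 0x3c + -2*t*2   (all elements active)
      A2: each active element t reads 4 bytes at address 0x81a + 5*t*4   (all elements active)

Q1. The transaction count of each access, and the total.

A1: 1 transaction
A2: 3 transactions

Answer: 1,3; total 4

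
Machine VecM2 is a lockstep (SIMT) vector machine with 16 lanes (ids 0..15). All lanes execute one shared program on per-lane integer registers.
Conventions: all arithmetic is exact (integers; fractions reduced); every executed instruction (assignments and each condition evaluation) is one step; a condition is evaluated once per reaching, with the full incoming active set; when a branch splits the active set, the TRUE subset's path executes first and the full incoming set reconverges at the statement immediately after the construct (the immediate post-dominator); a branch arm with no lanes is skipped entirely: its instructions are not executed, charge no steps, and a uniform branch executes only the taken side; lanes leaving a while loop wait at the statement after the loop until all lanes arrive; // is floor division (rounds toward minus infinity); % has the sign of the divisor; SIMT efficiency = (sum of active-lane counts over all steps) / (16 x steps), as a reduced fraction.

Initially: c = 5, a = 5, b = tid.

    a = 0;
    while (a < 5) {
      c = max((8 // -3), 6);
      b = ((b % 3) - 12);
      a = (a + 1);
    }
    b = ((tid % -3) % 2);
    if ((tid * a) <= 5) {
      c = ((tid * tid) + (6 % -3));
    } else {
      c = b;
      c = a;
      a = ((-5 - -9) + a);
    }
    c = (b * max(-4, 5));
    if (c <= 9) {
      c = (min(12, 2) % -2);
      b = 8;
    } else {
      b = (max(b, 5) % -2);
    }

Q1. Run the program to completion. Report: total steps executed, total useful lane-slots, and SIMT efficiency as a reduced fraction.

Answer: 32 steps, 492 useful, 123/128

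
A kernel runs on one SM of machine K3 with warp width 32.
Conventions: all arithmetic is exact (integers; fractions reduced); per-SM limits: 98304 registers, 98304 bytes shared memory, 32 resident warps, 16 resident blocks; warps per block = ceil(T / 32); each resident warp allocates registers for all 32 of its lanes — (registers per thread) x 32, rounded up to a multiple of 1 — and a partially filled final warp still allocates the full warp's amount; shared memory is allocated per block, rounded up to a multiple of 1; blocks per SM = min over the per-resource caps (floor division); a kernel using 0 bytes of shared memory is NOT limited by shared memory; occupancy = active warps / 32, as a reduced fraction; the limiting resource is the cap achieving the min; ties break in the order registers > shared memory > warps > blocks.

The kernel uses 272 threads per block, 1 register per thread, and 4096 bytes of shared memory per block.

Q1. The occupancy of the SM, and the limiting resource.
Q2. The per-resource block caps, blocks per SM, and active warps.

Answer: occupancy 27/32, limited by warps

registers: 341 blocks
shared memory: 24 blocks
warps: 3 blocks
blocks: 16 blocks

Answer: 3 blocks, 27 active warps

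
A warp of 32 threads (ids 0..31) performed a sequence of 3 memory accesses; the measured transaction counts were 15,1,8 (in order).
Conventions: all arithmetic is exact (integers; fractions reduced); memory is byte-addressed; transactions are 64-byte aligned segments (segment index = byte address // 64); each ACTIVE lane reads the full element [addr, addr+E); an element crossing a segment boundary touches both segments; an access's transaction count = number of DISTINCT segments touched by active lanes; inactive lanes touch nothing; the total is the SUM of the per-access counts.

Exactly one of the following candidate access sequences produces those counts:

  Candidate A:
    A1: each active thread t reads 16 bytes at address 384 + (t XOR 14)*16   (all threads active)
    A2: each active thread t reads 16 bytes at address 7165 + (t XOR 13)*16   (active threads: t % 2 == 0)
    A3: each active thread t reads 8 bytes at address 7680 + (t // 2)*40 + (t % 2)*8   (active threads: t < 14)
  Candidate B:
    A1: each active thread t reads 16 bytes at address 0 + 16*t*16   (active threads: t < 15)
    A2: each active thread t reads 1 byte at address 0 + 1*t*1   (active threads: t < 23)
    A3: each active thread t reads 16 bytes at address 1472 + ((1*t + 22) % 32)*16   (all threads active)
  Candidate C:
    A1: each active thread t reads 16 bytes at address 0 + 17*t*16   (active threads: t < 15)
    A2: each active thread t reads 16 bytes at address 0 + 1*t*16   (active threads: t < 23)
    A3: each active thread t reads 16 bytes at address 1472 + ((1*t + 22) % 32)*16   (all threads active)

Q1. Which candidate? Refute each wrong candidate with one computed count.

A: A1 gives 8 transactions, not 15
C: A2 gives 6 transactions, not 1
B: all counts match (15,1,8)

Answer: B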